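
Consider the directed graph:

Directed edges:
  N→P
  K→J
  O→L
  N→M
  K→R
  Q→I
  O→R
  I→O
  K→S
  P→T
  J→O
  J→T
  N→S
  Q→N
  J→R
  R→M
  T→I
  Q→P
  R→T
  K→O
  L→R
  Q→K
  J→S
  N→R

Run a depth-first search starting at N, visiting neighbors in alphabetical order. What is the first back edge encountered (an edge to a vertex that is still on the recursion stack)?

R→T

DFS from N (visiting neighbors in alphabetical order); mark gray on enter, black on exit:
N gray
  M gray
  M black
  P gray
    T gray
      I gray
        O gray
          L gray
            R gray
              R→M: M black — skip
              R→T: T is gray → back edge
First back edge: R → T.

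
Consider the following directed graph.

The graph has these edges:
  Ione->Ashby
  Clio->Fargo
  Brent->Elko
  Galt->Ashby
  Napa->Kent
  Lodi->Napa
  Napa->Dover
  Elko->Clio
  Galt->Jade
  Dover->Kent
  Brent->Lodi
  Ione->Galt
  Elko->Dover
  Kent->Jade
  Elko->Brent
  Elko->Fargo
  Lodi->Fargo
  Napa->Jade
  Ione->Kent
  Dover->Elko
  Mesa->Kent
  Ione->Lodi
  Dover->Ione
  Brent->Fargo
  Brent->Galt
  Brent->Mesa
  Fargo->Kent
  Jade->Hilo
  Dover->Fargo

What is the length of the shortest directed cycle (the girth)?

2

For each vertex v, BFS finds the shortest path from v back to v.
The shortest such closed walk is Brent → Elko → Brent, length 2.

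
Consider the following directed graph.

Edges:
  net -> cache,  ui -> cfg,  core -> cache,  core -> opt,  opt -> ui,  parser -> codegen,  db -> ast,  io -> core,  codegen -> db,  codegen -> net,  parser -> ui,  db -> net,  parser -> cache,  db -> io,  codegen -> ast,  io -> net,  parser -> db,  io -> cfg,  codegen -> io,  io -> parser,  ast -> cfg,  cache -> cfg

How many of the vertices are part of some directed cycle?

4

A vertex is on a directed cycle iff it belongs to a strongly connected component of size ≥ 2 (or has a self-loop).
The vertices on cycles are {db, io, parser, codegen} — 4 in total.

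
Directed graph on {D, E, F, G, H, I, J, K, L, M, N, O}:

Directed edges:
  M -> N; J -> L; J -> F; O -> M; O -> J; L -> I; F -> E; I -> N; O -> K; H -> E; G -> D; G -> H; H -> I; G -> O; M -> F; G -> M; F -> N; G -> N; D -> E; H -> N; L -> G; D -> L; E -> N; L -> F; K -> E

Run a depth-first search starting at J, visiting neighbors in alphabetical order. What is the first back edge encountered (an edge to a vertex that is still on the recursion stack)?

D->L

DFS from J (visiting neighbors in alphabetical order); mark gray on enter, black on exit:
J gray
  F gray
    E gray
      N gray
      N black
    E black
    F→N: N black — skip
  F black
  L gray
    L→F: F black — skip
    G gray
      D gray
        D→E: E black — skip
        D→L: L is gray → back edge
First back edge: D → L.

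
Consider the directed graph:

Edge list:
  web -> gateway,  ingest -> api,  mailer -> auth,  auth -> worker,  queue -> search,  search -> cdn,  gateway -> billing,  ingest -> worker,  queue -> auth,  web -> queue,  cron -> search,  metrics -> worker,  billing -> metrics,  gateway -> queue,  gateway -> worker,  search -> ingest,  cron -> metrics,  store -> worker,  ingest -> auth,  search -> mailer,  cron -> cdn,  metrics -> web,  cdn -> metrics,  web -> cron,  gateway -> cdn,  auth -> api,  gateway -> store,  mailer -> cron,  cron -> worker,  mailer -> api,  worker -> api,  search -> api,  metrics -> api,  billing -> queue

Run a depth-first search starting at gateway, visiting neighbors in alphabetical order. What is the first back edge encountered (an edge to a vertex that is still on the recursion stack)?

DFS from gateway (visiting neighbors in alphabetical order); mark gray on enter, black on exit:
gateway gray
  billing gray
    metrics gray
      api gray
      api black
      web gray
        cron gray
          cdn gray
            cdn→metrics: metrics is gray → back edge
First back edge: cdn → metrics.

cdn→metrics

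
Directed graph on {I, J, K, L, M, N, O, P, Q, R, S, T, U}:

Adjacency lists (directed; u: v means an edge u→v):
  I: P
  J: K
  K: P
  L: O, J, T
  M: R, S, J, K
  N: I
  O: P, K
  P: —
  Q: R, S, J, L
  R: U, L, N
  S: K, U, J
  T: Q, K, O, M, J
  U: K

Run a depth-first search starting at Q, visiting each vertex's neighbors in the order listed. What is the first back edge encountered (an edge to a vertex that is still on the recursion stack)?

T→Q

DFS from Q (visiting each vertex's neighbors in the order listed); mark gray on enter, black on exit:
Q gray
  R gray
    U gray
      K gray
        P gray
        P black
      K black
    U black
    L gray
      O gray
        O→P: P black — skip
        O→K: K black — skip
      O black
      J gray
        J→K: K black — skip
      J black
      T gray
        T→Q: Q is gray → back edge
First back edge: T → Q.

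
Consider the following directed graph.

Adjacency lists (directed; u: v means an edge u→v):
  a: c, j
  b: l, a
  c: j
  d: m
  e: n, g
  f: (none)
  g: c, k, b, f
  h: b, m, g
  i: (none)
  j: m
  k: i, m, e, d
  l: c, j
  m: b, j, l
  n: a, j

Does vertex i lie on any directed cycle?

No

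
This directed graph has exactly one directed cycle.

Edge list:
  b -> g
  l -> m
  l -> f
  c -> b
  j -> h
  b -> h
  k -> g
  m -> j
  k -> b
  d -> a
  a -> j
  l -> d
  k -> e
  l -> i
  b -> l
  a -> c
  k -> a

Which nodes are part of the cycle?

a, b, c, d, l

DFS with gray/black marking from b:
b gray
  g gray
  g black
  l gray
    f gray
    f black
    i gray
    i black
    m gray
      j gray
        h gray
        h black
      j black
    m black
    d gray
      a gray
        a→j: j black — skip
        c gray
          c→b: b is gray → back edge
Back edge closes the cycle b → l → d → a → c → b; its vertices are {a, b, c, d, l}.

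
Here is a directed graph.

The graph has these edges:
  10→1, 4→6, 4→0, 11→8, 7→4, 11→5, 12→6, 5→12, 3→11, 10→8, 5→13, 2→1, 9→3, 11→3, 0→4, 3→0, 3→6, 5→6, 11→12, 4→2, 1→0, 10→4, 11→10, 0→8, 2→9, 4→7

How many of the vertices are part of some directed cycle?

9

A vertex is on a directed cycle iff it belongs to a strongly connected component of size ≥ 2 (or has a self-loop).
The vertices on cycles are {0, 1, 2, 3, 4, 7, 9, 10, 11} — 9 in total.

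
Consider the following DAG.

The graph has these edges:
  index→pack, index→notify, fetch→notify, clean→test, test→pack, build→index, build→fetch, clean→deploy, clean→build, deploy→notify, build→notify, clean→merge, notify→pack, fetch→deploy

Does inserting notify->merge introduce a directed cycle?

No

Adding notify→merge creates a cycle iff merge can already reach notify.
Explore from merge: no path reaches notify. The graph stays acyclic.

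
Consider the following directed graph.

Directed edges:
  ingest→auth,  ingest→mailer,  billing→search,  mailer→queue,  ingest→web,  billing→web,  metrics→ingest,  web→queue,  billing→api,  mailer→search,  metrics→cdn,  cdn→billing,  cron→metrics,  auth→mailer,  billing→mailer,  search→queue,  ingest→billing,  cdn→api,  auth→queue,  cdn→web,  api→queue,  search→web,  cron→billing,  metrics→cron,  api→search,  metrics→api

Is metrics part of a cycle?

Yes

metrics is on a cycle iff metrics can reach itself via ≥1 edge.
metrics → cron → metrics — yes.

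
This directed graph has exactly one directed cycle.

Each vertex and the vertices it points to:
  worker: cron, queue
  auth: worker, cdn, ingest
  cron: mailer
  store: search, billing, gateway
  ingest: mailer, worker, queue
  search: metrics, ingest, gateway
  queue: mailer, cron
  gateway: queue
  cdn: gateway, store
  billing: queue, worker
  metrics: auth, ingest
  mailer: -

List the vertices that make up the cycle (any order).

DFS with gray/black marking from cdn:
cdn gray
  gateway gray
    queue gray
      mailer gray
      mailer black
      cron gray
        cron→mailer: mailer black — skip
      cron black
    queue black
  gateway black
  store gray
    search gray
      metrics gray
        auth gray
          worker gray
            worker→cron: cron black — skip
            worker→queue: queue black — skip
          worker black
          auth→cdn: cdn is gray → back edge
Back edge closes the cycle cdn → store → search → metrics → auth → cdn; its vertices are {cdn, auth, store, search, metrics}.

cdn, auth, store, search, metrics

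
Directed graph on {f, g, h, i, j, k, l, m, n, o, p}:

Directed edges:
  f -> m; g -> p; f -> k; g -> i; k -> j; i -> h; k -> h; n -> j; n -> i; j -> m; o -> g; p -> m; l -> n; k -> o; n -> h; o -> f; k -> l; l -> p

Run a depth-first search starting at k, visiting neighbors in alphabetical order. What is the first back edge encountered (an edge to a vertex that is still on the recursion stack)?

DFS from k (visiting neighbors in alphabetical order); mark gray on enter, black on exit:
k gray
  h gray
  h black
  j gray
    m gray
    m black
  j black
  l gray
    n gray
      n→h: h black — skip
      i gray
        i→h: h black — skip
      i black
      n→j: j black — skip
    n black
    p gray
      p→m: m black — skip
    p black
  l black
  o gray
    f gray
      f→k: k is gray → back edge
First back edge: f → k.

f→k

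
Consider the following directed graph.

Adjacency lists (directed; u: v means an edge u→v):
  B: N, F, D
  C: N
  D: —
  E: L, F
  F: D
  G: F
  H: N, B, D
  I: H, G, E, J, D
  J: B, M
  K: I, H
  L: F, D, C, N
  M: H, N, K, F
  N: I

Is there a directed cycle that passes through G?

No

G lies on a cycle iff there is a path from G back to itself.
Exploring from G, it never reaches itself; equivalently, its strongly connected component is a singleton.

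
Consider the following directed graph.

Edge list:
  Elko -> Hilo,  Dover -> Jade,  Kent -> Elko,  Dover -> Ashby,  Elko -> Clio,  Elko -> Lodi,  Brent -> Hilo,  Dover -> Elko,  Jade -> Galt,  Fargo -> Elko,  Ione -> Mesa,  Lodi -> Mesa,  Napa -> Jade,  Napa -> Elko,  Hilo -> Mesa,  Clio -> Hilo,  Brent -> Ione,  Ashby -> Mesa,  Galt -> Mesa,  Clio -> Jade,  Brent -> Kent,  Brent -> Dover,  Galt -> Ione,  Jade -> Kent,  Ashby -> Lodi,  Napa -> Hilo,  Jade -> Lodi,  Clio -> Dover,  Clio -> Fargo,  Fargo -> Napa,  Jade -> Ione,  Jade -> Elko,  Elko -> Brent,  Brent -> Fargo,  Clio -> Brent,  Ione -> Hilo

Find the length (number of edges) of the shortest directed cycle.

3

For each vertex v, BFS finds the shortest path from v back to v.
The shortest such closed walk is Clio → Fargo → Elko → Clio, length 3.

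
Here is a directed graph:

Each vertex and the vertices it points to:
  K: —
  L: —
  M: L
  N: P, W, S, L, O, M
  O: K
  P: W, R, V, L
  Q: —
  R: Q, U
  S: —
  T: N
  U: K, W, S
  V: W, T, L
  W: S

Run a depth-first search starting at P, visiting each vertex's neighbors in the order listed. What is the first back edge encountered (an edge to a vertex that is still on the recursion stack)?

N→P

DFS from P (visiting each vertex's neighbors in the order listed); mark gray on enter, black on exit:
P gray
  W gray
    S gray
    S black
  W black
  R gray
    Q gray
    Q black
    U gray
      K gray
      K black
      U→W: W black — skip
      U→S: S black — skip
    U black
  R black
  V gray
    V→W: W black — skip
    T gray
      N gray
        N→P: P is gray → back edge
First back edge: N → P.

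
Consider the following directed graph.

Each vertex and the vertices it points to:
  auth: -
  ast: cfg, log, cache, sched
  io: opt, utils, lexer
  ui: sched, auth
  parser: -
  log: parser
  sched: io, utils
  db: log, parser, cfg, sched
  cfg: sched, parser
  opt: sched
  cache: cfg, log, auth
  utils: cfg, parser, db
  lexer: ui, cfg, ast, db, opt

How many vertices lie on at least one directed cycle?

10

A vertex is on a directed cycle iff it belongs to a strongly connected component of size ≥ 2 (or has a self-loop).
The vertices on cycles are {db, io, ui, ast, cfg, opt, cache, lexer, sched, utils} — 10 in total.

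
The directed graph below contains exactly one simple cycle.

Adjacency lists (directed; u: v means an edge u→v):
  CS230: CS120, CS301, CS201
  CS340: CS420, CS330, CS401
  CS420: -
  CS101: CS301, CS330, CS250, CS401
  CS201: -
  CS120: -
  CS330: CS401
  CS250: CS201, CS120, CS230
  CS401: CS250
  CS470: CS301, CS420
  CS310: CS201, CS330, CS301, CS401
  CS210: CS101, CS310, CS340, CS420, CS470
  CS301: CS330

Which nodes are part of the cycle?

CS230, CS250, CS301, CS330, CS401

DFS with gray/black marking from CS250:
CS250 gray
  CS201 gray
  CS201 black
  CS120 gray
  CS120 black
  CS230 gray
    CS230→CS120: CS120 black — skip
    CS301 gray
      CS330 gray
        CS401 gray
          CS401→CS250: CS250 is gray → back edge
Back edge closes the cycle CS250 → CS230 → CS301 → CS330 → CS401 → CS250; its vertices are {CS230, CS250, CS301, CS330, CS401}.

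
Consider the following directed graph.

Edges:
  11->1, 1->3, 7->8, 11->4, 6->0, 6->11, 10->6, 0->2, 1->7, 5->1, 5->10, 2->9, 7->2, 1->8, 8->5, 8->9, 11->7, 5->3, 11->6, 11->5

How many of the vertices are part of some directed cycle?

7

A vertex is on a directed cycle iff it belongs to a strongly connected component of size ≥ 2 (or has a self-loop).
The vertices on cycles are {1, 5, 6, 7, 8, 10, 11} — 7 in total.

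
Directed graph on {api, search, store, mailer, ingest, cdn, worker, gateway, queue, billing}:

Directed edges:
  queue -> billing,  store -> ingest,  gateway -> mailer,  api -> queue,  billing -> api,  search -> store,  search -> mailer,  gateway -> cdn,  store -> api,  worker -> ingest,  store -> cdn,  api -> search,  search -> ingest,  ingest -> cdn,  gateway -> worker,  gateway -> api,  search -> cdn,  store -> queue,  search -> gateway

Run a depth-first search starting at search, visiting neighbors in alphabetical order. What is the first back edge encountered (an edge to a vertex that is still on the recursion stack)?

billing->api

DFS from search (visiting neighbors in alphabetical order); mark gray on enter, black on exit:
search gray
  cdn gray
  cdn black
  gateway gray
    api gray
      queue gray
        billing gray
          billing→api: api is gray → back edge
First back edge: billing → api.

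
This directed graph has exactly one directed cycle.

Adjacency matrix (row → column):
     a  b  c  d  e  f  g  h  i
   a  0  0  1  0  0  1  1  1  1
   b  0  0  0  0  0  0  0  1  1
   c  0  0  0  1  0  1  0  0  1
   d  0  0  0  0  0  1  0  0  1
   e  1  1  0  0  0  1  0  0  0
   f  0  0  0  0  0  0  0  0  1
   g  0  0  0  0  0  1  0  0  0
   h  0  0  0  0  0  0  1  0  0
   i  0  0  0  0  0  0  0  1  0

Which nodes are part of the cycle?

DFS with gray/black marking from h:
h gray
  g gray
    f gray
      i gray
        i→h: h is gray → back edge
Back edge closes the cycle h → g → f → i → h; its vertices are {f, g, h, i}.

f, g, h, i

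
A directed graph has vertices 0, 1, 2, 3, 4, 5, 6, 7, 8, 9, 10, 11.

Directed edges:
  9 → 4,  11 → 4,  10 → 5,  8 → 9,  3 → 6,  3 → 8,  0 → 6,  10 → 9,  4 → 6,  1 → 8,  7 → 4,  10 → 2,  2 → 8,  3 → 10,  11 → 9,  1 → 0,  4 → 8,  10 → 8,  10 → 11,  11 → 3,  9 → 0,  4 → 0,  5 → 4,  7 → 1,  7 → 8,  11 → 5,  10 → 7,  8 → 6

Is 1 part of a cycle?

1 lies on a cycle iff there is a path from 1 back to itself.
Exploring from 1, it never reaches itself; equivalently, its strongly connected component is a singleton.

No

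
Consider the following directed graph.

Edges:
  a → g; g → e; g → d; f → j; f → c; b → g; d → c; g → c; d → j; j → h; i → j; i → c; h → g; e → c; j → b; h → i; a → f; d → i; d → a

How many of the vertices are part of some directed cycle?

8

A vertex is on a directed cycle iff it belongs to a strongly connected component of size ≥ 2 (or has a self-loop).
The vertices on cycles are {a, b, d, f, g, h, i, j} — 8 in total.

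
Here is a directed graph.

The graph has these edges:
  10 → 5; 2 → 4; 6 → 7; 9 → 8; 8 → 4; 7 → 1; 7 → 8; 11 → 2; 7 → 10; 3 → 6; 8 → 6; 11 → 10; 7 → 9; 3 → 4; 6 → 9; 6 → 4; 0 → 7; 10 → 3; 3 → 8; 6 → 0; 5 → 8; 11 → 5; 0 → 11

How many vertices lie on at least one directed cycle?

9

A vertex is on a directed cycle iff it belongs to a strongly connected component of size ≥ 2 (or has a self-loop).
The vertices on cycles are {0, 3, 5, 6, 7, 8, 9, 10, 11} — 9 in total.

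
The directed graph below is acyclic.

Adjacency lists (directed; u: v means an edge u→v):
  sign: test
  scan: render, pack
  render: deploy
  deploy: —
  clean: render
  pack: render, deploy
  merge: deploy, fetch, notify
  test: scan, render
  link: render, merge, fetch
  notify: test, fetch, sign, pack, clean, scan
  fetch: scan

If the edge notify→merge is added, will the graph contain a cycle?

Yes

Adding notify→merge creates a cycle iff merge can already reach notify.
Path from merge: merge → notify.
So merge → … → notify → merge is a cycle.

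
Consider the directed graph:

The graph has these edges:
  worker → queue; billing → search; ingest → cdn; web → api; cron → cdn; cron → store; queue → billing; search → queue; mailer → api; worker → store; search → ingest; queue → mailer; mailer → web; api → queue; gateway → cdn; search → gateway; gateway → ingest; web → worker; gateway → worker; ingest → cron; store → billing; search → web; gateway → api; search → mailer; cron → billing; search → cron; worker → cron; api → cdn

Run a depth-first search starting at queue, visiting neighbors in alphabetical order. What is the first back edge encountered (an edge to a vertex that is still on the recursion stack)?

DFS from queue (visiting neighbors in alphabetical order); mark gray on enter, black on exit:
queue gray
  billing gray
    search gray
      cron gray
        cron→billing: billing is gray → back edge
First back edge: cron → billing.

cron->billing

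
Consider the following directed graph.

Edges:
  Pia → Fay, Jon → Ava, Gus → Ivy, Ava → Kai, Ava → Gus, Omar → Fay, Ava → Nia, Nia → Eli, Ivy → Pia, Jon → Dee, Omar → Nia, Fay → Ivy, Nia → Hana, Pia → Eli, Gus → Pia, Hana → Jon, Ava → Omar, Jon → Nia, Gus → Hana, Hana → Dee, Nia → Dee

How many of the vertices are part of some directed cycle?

A vertex is on a directed cycle iff it belongs to a strongly connected component of size ≥ 2 (or has a self-loop).
The vertices on cycles are {Ava, Fay, Gus, Ivy, Jon, Nia, Pia, Hana, Omar} — 9 in total.

9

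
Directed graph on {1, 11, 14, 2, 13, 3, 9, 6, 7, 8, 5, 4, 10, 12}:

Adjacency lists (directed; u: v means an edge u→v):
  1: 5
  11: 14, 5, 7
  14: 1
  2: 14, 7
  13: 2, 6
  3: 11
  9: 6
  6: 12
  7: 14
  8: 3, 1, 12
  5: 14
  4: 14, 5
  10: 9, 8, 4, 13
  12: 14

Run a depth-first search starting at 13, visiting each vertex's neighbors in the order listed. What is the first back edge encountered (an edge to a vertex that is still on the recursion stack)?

5→14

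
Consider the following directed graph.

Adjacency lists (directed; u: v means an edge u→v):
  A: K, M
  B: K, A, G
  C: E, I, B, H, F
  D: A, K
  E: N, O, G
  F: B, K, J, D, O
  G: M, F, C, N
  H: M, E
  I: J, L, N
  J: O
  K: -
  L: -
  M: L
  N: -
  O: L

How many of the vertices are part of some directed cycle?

6

A vertex is on a directed cycle iff it belongs to a strongly connected component of size ≥ 2 (or has a self-loop).
The vertices on cycles are {B, C, E, F, G, H} — 6 in total.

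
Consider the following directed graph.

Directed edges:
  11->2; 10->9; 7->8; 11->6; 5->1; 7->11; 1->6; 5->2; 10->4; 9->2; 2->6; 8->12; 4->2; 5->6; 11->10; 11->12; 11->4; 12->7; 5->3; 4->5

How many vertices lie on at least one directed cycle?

A vertex is on a directed cycle iff it belongs to a strongly connected component of size ≥ 2 (or has a self-loop).
The vertices on cycles are {7, 8, 11, 12} — 4 in total.

4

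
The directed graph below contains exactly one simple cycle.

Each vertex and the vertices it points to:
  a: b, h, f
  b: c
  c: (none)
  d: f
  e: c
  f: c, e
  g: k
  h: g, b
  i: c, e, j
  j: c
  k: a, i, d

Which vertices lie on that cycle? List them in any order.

a, g, h, k

DFS with gray/black marking from k:
k gray
  a gray
    b gray
      c gray
      c black
    b black
    h gray
      g gray
        g→k: k is gray → back edge
Back edge closes the cycle k → a → h → g → k; its vertices are {a, g, h, k}.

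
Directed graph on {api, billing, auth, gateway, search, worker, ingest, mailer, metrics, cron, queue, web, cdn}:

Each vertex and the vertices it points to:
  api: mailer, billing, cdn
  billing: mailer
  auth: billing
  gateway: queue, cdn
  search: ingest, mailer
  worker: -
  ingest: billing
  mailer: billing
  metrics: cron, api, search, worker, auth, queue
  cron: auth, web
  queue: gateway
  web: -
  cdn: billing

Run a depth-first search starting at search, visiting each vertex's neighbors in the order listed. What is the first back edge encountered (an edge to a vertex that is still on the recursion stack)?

mailer→billing

DFS from search (visiting each vertex's neighbors in the order listed); mark gray on enter, black on exit:
search gray
  ingest gray
    billing gray
      mailer gray
        mailer→billing: billing is gray → back edge
First back edge: mailer → billing.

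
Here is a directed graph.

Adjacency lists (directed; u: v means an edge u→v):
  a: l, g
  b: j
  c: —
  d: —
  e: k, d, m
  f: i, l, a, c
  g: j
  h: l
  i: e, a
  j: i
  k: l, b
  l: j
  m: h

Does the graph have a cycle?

Yes

DFS with white/gray/black marking, starting from b:
b gray
  j gray
    i gray
      e gray
        k gray
          l gray
            l→j: j is gray → back edge
Back edge found, so a cycle exists: j → i → e → k → l → j.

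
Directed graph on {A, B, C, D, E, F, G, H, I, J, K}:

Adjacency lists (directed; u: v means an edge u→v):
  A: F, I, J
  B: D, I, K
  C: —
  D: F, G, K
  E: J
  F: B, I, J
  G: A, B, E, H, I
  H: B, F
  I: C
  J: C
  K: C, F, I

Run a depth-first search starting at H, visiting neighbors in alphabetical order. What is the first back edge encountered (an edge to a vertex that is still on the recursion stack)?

F→B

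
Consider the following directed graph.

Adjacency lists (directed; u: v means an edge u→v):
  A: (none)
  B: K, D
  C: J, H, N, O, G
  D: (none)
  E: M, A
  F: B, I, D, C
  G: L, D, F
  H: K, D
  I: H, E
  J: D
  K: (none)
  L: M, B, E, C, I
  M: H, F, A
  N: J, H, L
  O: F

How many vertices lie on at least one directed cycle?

9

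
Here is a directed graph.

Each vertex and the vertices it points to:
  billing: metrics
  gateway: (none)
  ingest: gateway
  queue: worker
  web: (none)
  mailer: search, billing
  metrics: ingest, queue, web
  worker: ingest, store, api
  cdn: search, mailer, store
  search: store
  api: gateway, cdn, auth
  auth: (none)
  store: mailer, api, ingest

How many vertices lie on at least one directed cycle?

9

A vertex is on a directed cycle iff it belongs to a strongly connected component of size ≥ 2 (or has a self-loop).
The vertices on cycles are {api, cdn, queue, store, mailer, search, worker, billing, metrics} — 9 in total.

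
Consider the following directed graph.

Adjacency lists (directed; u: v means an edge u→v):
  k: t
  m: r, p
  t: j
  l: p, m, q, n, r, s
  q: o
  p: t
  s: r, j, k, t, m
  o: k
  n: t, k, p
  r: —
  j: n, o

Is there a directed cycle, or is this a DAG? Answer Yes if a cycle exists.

Yes

DFS with white/gray/black marking, starting from m:
m gray
  r gray
  r black
  p gray
    t gray
      j gray
        n gray
          n→t: t is gray → back edge
Back edge found, so a cycle exists: t → j → n → t.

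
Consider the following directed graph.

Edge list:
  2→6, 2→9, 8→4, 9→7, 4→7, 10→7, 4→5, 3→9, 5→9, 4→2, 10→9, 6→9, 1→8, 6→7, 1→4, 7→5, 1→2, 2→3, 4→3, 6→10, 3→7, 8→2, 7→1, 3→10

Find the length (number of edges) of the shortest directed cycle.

For each vertex v, BFS finds the shortest path from v back to v.
The shortest such closed walk is 1 → 4 → 7 → 1, length 3.

3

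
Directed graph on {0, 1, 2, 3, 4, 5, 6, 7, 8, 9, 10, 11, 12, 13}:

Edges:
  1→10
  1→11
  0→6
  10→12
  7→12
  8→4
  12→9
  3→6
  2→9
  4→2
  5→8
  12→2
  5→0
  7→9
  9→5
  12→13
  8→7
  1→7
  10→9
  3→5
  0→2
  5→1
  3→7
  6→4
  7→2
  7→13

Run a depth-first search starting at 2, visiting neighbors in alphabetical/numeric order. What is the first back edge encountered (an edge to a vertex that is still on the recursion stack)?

DFS from 2 (visiting neighbors in alphabetical/numeric order); mark gray on enter, black on exit:
2 gray
  9 gray
    5 gray
      0 gray
        0→2: 2 is gray → back edge
First back edge: 0 → 2.

0->2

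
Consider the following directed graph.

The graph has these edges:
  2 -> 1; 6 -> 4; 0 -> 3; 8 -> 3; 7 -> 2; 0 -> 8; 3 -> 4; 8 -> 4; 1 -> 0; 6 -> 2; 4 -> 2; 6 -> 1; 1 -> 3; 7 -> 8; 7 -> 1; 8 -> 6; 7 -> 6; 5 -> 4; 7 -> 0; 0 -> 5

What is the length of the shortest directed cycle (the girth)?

For each vertex v, BFS finds the shortest path from v back to v.
The shortest such closed walk is 2 → 1 → 3 → 4 → 2, length 4.

4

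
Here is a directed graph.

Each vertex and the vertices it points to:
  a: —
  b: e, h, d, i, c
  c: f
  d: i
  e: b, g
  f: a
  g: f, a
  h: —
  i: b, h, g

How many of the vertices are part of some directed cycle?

4

A vertex is on a directed cycle iff it belongs to a strongly connected component of size ≥ 2 (or has a self-loop).
The vertices on cycles are {b, d, e, i} — 4 in total.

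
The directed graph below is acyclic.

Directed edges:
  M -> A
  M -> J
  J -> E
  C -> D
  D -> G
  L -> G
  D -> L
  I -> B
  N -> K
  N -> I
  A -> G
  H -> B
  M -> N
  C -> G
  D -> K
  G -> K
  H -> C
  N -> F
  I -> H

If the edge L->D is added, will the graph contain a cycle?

Yes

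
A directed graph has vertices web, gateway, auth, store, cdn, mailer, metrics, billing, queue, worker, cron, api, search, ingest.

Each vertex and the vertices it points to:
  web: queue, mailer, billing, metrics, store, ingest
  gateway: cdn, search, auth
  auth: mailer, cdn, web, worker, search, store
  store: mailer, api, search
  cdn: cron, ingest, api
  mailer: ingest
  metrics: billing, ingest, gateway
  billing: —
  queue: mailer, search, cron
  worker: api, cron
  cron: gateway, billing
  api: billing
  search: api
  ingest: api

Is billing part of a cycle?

billing lies on a cycle iff there is a path from billing back to itself.
Exploring from billing, it never reaches itself; equivalently, its strongly connected component is a singleton.

No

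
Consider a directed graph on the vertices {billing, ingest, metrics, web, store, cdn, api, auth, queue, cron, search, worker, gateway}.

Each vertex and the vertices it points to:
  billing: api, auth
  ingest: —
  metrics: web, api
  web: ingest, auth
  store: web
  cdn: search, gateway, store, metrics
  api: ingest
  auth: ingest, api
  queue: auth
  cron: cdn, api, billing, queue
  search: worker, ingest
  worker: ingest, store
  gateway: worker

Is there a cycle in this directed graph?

DFS with white/gray/black marking, starting from ingest:
ingest gray
ingest black
billing gray
  api gray
    api→ingest: ingest black — skip
  api black
  auth gray
    auth→ingest: ingest black — skip
    auth→api: api black — skip
  auth black
billing black
metrics gray
  web gray
    web→ingest: ingest black — skip
    web→auth: auth black — skip
  web black
  metrics→api: api black — skip
metrics black
store gray
  store→web: web black — skip
store black
cdn gray
  search gray
    worker gray
      worker→ingest: ingest black — skip
      worker→store: store black — skip
    worker black
    search→ingest: ingest black — skip
  search black
  gateway gray
    gateway→worker: worker black — skip
  gateway black
  cdn→store: store black — skip
  cdn→metrics: metrics black — skip
cdn black
queue gray
  queue→auth: auth black — skip
queue black
cron gray
  cron→cdn: cdn black — skip
  cron→api: api black — skip
  cron→billing: billing black — skip
  cron→queue: queue black — skip
cron black
Every edge goes to a white or black vertex — no back edge, so the graph is acyclic.

No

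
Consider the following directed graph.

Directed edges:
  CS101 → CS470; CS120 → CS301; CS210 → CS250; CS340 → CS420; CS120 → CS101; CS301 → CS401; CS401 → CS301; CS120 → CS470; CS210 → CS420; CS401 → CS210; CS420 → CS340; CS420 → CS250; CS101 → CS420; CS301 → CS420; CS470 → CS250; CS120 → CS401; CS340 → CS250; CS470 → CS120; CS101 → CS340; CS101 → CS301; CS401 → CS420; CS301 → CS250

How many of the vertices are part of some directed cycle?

7

A vertex is on a directed cycle iff it belongs to a strongly connected component of size ≥ 2 (or has a self-loop).
The vertices on cycles are {CS101, CS120, CS301, CS340, CS401, CS420, CS470} — 7 in total.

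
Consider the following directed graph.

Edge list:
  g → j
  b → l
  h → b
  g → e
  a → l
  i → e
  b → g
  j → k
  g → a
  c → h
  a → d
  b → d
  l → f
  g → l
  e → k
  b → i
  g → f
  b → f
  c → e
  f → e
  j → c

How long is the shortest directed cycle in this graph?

5

For each vertex v, BFS finds the shortest path from v back to v.
The shortest such closed walk is b → g → j → c → h → b, length 5.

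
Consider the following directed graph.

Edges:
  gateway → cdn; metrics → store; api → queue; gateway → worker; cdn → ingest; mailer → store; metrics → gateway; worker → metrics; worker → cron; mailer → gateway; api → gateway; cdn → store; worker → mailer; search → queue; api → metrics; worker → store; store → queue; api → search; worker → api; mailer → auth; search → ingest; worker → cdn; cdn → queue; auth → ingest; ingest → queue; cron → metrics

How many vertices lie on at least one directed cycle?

A vertex is on a directed cycle iff it belongs to a strongly connected component of size ≥ 2 (or has a self-loop).
The vertices on cycles are {api, cron, mailer, worker, gateway, metrics} — 6 in total.

6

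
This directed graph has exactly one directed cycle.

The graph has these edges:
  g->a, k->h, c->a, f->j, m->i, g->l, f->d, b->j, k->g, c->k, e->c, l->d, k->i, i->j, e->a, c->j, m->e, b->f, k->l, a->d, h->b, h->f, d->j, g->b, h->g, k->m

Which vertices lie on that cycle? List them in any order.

DFS with gray/black marking from k:
k gray
  i gray
    j gray
    j black
  i black
  g gray
    l gray
      d gray
        d→j: j black — skip
      d black
    l black
    a gray
      a→d: d black — skip
    a black
    b gray
      f gray
        f→j: j black — skip
        f→d: d black — skip
      f black
      b→j: j black — skip
    b black
  g black
  h gray
    h→g: g black — skip
    h→f: f black — skip
    h→b: b black — skip
  h black
  m gray
    e gray
      e→a: a black — skip
      c gray
        c→a: a black — skip
        c→j: j black — skip
        c→k: k is gray → back edge
Back edge closes the cycle k → m → e → c → k; its vertices are {c, e, k, m}.

c, e, k, m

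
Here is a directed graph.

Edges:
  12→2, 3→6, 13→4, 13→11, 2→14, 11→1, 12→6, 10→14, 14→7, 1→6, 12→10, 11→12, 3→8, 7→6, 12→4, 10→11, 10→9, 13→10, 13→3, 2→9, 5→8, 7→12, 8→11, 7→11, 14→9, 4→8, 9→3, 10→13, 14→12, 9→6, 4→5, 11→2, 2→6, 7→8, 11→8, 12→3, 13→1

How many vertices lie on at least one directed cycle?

12

A vertex is on a directed cycle iff it belongs to a strongly connected component of size ≥ 2 (or has a self-loop).
The vertices on cycles are {2, 3, 4, 5, 7, 8, 9, 10, 11, 12, 13, 14} — 12 in total.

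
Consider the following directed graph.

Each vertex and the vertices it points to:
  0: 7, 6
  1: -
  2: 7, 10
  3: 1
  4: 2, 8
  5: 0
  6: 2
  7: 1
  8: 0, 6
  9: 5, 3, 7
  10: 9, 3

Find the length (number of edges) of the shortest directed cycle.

6

For each vertex v, BFS finds the shortest path from v back to v.
The shortest such closed walk is 2 → 10 → 9 → 5 → 0 → 6 → 2, length 6.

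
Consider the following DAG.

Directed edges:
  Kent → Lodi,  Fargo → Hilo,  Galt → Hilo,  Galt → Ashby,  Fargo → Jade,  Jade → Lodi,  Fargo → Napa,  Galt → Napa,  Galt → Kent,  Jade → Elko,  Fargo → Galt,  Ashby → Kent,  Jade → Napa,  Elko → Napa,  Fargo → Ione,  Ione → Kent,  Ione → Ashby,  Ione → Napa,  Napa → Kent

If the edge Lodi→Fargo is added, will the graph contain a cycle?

Yes

Adding Lodi→Fargo creates a cycle iff Fargo can already reach Lodi.
Path from Fargo: Fargo → Jade → Lodi.
So Fargo → … → Lodi → Fargo is a cycle.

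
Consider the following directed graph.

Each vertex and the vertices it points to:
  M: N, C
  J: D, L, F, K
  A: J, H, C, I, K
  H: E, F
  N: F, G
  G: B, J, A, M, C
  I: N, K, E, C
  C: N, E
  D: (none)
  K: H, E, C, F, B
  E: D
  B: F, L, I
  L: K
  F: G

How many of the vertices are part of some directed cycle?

A vertex is on a directed cycle iff it belongs to a strongly connected component of size ≥ 2 (or has a self-loop).
The vertices on cycles are {A, B, C, F, G, H, I, J, K, L, M, N} — 12 in total.

12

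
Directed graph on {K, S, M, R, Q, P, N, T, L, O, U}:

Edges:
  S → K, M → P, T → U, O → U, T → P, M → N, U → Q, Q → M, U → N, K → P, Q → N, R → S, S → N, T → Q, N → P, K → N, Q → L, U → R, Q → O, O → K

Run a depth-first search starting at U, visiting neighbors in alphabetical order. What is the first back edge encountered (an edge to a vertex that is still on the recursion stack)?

O→U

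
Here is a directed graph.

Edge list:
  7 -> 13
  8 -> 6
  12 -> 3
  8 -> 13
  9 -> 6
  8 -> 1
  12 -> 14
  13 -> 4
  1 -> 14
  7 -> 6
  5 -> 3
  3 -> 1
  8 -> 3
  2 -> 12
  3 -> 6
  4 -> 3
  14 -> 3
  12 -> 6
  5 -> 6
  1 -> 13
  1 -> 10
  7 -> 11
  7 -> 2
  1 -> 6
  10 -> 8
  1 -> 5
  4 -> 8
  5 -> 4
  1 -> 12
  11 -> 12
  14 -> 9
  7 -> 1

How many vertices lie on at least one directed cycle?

A vertex is on a directed cycle iff it belongs to a strongly connected component of size ≥ 2 (or has a self-loop).
The vertices on cycles are {1, 3, 4, 5, 8, 10, 12, 13, 14} — 9 in total.

9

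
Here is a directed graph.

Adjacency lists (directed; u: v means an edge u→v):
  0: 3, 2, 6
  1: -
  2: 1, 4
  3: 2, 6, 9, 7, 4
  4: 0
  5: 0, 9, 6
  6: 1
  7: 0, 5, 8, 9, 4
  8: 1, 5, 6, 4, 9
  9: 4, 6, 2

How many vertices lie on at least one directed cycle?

A vertex is on a directed cycle iff it belongs to a strongly connected component of size ≥ 2 (or has a self-loop).
The vertices on cycles are {0, 2, 3, 4, 5, 7, 8, 9} — 8 in total.

8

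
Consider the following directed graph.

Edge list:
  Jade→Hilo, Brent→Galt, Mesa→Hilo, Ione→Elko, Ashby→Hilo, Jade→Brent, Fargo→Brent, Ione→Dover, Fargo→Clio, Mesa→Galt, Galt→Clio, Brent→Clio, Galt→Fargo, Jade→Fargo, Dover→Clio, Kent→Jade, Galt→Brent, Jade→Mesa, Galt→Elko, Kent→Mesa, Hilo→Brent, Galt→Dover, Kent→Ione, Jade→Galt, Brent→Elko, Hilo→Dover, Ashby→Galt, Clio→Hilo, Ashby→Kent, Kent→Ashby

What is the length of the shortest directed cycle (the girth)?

2

For each vertex v, BFS finds the shortest path from v back to v.
The shortest such closed walk is Ashby → Kent → Ashby, length 2.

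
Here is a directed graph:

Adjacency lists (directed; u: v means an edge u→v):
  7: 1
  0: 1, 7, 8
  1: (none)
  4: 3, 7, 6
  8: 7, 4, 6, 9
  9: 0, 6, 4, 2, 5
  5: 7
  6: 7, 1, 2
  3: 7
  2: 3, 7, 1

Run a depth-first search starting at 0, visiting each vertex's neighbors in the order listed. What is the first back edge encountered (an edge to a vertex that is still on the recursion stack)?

9→0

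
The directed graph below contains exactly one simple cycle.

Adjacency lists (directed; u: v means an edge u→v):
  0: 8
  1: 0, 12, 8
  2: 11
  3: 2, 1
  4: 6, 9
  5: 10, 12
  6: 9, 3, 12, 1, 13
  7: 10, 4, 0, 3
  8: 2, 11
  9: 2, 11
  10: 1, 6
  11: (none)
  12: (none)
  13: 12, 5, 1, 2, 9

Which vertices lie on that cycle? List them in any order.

5, 6, 10, 13

DFS with gray/black marking from 10:
10 gray
  1 gray
    0 gray
      8 gray
        2 gray
          11 gray
          11 black
        2 black
        8→11: 11 black — skip
      8 black
    0 black
    12 gray
    12 black
    1→8: 8 black — skip
  1 black
  6 gray
    9 gray
      9→2: 2 black — skip
      9→11: 11 black — skip
    9 black
    3 gray
      3→2: 2 black — skip
      3→1: 1 black — skip
    3 black
    6→12: 12 black — skip
    6→1: 1 black — skip
    13 gray
      13→12: 12 black — skip
      5 gray
        5→10: 10 is gray → back edge
Back edge closes the cycle 10 → 6 → 13 → 5 → 10; its vertices are {5, 6, 10, 13}.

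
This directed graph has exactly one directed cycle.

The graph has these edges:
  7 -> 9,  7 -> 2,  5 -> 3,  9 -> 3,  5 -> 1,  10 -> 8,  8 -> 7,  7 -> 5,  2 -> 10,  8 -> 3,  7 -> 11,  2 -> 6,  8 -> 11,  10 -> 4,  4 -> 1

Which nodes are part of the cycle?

2, 7, 8, 10

DFS with gray/black marking from 7:
7 gray
  2 gray
    6 gray
    6 black
    10 gray
      4 gray
        1 gray
        1 black
      4 black
      8 gray
        8→7: 7 is gray → back edge
Back edge closes the cycle 7 → 2 → 10 → 8 → 7; its vertices are {2, 7, 8, 10}.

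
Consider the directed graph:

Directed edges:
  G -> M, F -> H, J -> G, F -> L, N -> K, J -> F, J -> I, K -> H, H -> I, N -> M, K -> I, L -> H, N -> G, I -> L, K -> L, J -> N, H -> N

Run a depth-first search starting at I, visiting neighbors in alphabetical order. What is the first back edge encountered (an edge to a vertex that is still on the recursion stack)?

DFS from I (visiting neighbors in alphabetical order); mark gray on enter, black on exit:
I gray
  L gray
    H gray
      H→I: I is gray → back edge
First back edge: H → I.

H→I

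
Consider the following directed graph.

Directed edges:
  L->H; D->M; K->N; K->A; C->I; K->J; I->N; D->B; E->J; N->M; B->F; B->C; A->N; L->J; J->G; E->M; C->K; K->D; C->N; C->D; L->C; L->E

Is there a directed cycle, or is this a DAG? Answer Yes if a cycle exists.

Yes

DFS with white/gray/black marking, starting from G:
G gray
G black
A gray
  N gray
    M gray
    M black
  N black
A black
B gray
  F gray
  F black
  C gray
    K gray
      J gray
        J→G: G black — skip
      J black
      D gray
        D→B: B is gray → back edge
Back edge found, so a cycle exists: B → C → K → D → B.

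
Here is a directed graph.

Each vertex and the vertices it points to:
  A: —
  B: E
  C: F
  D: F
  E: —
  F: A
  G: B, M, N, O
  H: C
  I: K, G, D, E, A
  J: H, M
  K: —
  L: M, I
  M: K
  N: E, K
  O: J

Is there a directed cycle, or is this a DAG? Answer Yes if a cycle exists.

No

DFS with white/gray/black marking, starting from N:
N gray
  E gray
  E black
  K gray
  K black
N black
A gray
A black
B gray
  B→E: E black — skip
B black
C gray
  F gray
    F→A: A black — skip
  F black
C black
D gray
  D→F: F black — skip
D black
G gray
  G→B: B black — skip
  M gray
    M→K: K black — skip
  M black
  G→N: N black — skip
  O gray
    J gray
      H gray
        H→C: C black — skip
      H black
      J→M: M black — skip
    J black
  O black
G black
I gray
  I→K: K black — skip
  I→G: G black — skip
  I→D: D black — skip
  I→E: E black — skip
  I→A: A black — skip
I black
L gray
  L→M: M black — skip
  L→I: I black — skip
L black
Every edge goes to a white or black vertex — no back edge, so the graph is acyclic.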